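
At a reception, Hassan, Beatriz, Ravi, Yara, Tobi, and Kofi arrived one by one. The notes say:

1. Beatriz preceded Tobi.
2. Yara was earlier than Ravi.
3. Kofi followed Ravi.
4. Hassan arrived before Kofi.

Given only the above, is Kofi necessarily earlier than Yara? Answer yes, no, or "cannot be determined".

Tracing the constraints gives Yara → Ravi → Kofi, so Yara must come before Kofi.
That means Kofi cannot be before Yara.

no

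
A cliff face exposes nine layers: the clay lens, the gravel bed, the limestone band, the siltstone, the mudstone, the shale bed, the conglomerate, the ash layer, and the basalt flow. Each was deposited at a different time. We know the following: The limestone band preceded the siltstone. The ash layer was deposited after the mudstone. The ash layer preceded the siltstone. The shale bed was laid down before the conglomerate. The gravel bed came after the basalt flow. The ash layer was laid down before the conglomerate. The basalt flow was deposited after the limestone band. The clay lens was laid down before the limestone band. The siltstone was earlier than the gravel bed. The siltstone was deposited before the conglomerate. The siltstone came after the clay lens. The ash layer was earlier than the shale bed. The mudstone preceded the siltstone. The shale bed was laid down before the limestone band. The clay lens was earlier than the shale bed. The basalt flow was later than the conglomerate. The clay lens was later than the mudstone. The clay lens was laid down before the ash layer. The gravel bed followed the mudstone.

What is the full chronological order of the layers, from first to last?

the mudstone, the clay lens, the ash layer, the shale bed, the limestone band, the siltstone, the conglomerate, the basalt flow, the gravel bed

The constraints fix every adjacent pair, so only one ordering works:
the mudstone → the clay lens → the ash layer → the shale bed → the limestone band → the siltstone → the conglomerate → the basalt flow → the gravel bed.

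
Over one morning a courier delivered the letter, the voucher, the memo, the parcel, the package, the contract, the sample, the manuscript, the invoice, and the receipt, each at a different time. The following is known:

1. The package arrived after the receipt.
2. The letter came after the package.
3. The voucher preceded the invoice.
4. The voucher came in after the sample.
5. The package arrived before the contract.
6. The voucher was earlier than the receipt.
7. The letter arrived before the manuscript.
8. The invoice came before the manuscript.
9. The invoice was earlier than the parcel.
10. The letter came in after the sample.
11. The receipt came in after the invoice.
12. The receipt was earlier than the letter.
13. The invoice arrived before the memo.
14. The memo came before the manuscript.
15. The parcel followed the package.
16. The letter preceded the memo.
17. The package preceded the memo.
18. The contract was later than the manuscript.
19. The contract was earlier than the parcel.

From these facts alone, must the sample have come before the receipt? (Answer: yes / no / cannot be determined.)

Chain the constraints: the sample → the voucher → the receipt. Each link is directly stated, so the sample comes before the receipt.

yes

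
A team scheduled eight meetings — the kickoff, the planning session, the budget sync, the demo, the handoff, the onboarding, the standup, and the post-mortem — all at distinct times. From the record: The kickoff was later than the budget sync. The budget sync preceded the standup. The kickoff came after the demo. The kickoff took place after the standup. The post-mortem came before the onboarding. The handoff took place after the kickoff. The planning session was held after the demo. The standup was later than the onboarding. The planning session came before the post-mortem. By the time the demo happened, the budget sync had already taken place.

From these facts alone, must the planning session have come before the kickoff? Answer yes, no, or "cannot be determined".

yes

Chain the constraints: the planning session → the post-mortem → the onboarding → the standup → the kickoff. Each link is directly stated, so the planning session comes before the kickoff.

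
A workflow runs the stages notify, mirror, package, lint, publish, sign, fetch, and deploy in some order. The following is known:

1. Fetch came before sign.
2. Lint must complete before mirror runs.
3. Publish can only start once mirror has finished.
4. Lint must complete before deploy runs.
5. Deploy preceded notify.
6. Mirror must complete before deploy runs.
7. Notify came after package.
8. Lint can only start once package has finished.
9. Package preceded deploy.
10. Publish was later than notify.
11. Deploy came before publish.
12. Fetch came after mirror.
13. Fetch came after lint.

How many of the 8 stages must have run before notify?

4

Directly stated before notify: deploy and package.
Lint reaches notify via lint → deploy → notify.
Mirror reaches notify via mirror → deploy → notify.
No chain forces sign (or any of the others) ahead of notify.
That's deploy, lint, mirror, and package — 4 in all.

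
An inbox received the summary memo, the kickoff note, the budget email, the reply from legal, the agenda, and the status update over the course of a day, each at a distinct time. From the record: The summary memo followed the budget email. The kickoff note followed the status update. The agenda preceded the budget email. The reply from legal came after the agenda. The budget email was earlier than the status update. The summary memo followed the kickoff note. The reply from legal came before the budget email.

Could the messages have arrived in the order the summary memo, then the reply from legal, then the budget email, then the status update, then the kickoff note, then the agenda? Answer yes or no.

The constraints require the agenda before the reply from legal, but in the proposed sequence the reply from legal appears ahead of the agenda. That one violation is enough.

no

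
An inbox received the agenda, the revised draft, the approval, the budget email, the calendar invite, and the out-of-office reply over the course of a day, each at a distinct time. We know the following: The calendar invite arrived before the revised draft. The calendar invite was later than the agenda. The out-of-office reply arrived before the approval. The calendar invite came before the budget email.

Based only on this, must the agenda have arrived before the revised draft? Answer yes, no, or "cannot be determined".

Chain the constraints: the agenda → the calendar invite → the revised draft. Each link is directly stated, so the agenda comes before the revised draft.

yes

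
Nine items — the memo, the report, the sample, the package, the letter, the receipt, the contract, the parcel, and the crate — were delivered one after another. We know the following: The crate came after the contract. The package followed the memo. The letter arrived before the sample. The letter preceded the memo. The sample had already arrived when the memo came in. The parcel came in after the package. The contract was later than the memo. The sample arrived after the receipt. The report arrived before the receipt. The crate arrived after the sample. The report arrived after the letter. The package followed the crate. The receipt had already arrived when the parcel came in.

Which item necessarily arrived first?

the letter

The letter has a chain of constraints placing it before every other item, so the letter must be first.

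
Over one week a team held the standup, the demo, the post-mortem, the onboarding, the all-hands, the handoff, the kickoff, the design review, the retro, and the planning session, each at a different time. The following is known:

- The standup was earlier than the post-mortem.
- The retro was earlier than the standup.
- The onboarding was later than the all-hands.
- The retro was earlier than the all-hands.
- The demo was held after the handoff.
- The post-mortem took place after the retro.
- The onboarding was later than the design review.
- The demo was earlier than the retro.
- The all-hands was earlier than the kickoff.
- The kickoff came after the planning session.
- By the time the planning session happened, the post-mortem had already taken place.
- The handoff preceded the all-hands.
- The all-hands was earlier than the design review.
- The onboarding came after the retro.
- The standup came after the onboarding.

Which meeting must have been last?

Every other meeting has a chain of constraints placing it before the kickoff, so the kickoff is last.

the kickoff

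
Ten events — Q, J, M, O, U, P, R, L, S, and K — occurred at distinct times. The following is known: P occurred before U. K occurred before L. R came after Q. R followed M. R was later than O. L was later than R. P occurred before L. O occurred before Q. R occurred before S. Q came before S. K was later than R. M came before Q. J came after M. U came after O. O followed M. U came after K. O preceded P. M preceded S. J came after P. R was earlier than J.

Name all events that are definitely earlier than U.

K, M, O, P, Q, R

Directly stated before U: K, O, and P.
M reaches U via M → O → U.
Q reaches U via Q → R → K → U.
R reaches U via R → K → U.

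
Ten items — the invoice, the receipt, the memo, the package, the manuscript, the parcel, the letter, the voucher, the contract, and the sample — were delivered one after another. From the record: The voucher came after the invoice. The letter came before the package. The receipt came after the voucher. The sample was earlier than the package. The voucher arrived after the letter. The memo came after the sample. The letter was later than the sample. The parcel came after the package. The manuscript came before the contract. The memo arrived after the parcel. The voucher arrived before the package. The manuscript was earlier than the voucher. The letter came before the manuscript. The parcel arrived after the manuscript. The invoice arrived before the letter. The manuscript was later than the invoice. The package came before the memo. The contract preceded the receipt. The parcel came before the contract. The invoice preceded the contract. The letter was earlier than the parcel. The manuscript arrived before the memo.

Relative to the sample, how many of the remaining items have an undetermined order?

Forced after the sample: the contract, the letter, the manuscript, the memo, the package, the parcel, the receipt, and the voucher.
That leaves the invoice with no forced order relative to the sample — 1.

1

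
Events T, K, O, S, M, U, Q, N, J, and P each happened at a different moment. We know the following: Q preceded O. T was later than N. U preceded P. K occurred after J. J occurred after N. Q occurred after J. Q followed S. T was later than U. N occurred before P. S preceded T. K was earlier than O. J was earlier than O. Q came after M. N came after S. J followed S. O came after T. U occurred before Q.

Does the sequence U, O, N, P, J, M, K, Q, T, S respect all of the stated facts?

no

The constraints require K before O, but in the proposed sequence O appears ahead of K. That one violation is enough.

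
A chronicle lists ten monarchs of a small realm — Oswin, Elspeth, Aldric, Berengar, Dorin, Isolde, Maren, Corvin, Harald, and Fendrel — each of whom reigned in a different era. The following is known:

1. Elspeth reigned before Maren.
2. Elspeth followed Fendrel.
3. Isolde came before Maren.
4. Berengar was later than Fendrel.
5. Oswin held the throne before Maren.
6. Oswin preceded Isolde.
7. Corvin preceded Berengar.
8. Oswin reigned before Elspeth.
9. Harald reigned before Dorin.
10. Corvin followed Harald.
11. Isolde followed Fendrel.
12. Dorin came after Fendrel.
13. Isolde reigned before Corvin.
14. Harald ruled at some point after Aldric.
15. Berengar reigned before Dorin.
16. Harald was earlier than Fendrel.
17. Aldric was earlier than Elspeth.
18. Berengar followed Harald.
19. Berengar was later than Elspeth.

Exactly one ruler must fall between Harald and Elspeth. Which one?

Tracing the constraints gives Harald → Fendrel → Elspeth, so Fendrel sits after Harald and before Elspeth.
No other ruler is forced both after Harald and before Elspeth.

Fendrel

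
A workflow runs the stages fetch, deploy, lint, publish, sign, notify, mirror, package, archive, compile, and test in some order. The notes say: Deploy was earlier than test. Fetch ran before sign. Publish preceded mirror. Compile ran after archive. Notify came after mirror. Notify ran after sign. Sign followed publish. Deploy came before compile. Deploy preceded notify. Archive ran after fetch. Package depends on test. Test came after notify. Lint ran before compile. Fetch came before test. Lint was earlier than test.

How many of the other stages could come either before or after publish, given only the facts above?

5

Forced after publish: mirror, notify, package, sign, and test.
That leaves archive, compile, deploy, fetch, and lint with no forced order relative to publish — 5.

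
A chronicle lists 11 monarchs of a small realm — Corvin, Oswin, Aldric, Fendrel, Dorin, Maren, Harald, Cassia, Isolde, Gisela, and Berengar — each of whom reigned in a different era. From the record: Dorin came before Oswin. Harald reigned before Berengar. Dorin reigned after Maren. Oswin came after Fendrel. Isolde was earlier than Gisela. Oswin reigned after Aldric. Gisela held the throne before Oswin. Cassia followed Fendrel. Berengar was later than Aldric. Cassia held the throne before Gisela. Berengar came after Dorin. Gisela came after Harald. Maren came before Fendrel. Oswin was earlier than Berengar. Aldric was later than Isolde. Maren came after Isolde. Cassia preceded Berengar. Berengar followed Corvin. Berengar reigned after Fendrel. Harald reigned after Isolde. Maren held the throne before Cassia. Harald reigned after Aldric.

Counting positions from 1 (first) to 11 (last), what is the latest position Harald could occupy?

Harald must come before Berengar, Gisela, and Oswin — 3 rulers forced after them.
Everything else can be placed before Harald in some valid order, so Harald can sit as late as position 11 − 3 = 8.

8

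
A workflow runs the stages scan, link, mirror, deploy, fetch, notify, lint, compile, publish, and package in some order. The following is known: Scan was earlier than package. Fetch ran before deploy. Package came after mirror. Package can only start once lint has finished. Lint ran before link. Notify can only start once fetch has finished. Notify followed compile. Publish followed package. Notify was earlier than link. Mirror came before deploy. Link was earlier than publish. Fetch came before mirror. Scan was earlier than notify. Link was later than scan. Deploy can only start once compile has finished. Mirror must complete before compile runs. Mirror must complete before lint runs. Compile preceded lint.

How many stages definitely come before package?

Directly stated before package: lint, mirror, and scan.
Compile reaches package via compile → lint → package.
Fetch reaches package via fetch → mirror → package.
No chain forces deploy (or any of the others) ahead of package.
That's compile, fetch, lint, mirror, and scan — 5 in all.

5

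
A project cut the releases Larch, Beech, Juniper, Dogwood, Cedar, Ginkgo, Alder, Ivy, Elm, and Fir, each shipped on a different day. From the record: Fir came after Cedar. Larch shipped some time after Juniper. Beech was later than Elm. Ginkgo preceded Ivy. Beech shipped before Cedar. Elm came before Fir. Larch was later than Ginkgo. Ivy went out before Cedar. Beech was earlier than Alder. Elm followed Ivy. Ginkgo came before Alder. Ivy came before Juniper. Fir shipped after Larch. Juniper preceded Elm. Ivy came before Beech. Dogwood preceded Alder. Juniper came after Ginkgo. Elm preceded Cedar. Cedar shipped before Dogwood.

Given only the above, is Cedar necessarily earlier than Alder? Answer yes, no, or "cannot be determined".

yes

Chain the constraints: Cedar → Dogwood → Alder. Each link is directly stated, so Cedar comes before Alder.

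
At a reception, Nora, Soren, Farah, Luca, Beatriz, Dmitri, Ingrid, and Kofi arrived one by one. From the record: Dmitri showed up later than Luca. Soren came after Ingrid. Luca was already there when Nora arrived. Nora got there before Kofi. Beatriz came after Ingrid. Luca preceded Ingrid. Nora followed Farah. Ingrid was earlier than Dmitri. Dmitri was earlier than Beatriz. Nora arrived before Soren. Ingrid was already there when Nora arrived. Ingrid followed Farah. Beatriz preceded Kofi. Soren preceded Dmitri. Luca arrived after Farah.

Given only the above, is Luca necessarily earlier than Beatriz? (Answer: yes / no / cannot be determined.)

yes

Chain the constraints: Luca → Ingrid → Beatriz. Each link is directly stated, so Luca comes before Beatriz.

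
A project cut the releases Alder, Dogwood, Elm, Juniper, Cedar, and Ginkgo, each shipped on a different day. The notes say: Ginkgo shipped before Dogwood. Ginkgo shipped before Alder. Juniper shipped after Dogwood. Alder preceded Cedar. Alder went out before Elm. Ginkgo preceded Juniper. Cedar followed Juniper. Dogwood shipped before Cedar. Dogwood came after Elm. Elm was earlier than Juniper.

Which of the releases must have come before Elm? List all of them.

Directly stated before Elm: Alder.
Ginkgo reaches Elm via Ginkgo → Alder → Elm.

Alder, Ginkgo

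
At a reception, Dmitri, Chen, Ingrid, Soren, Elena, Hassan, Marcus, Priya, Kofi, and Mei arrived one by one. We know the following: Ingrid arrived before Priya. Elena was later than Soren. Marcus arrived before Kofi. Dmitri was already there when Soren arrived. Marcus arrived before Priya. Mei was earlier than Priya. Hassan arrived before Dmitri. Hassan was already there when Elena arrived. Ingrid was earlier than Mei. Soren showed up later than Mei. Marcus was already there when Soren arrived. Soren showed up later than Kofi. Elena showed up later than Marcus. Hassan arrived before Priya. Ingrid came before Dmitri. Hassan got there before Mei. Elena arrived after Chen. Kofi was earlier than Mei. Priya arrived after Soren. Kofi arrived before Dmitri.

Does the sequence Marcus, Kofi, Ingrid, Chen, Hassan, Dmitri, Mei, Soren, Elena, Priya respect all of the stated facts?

Check each stated constraint against the proposed order — e.g. Marcus is ahead of Elena; Marcus is ahead of Priya. Every pair is in the required order; nothing is violated.

yes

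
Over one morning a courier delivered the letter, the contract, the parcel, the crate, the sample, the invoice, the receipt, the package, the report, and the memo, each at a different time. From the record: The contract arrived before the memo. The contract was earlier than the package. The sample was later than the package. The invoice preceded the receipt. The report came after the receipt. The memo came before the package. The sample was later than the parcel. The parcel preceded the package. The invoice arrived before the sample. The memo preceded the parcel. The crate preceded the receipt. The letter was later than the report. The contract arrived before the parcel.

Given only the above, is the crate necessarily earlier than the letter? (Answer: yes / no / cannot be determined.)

Chain the constraints: the crate → the receipt → the report → the letter. Each link is directly stated, so the crate comes before the letter.

yes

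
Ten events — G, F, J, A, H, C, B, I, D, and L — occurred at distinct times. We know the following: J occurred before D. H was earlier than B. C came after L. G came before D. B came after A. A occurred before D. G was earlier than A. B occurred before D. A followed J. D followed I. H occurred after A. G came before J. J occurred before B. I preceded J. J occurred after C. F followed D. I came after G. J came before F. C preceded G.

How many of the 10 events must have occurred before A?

Directly stated before A: G and J.
C reaches A via C → J → A.
I reaches A via I → J → A.
L reaches A via L → C → J → A.
No chain forces D (or any of the others) ahead of A.
That's C, G, I, J, and L — 5 in all.

5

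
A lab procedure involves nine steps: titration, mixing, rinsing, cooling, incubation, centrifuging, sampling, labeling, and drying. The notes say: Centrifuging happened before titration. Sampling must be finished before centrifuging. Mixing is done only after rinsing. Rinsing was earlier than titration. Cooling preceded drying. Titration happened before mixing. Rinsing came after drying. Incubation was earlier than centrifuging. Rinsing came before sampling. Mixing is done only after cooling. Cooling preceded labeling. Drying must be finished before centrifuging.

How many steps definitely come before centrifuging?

5

Directly stated before centrifuging: drying, incubation, and sampling.
Cooling reaches centrifuging via cooling → drying → centrifuging.
Rinsing reaches centrifuging via rinsing → sampling → centrifuging.
That's cooling, drying, incubation, rinsing, and sampling — 5 in all.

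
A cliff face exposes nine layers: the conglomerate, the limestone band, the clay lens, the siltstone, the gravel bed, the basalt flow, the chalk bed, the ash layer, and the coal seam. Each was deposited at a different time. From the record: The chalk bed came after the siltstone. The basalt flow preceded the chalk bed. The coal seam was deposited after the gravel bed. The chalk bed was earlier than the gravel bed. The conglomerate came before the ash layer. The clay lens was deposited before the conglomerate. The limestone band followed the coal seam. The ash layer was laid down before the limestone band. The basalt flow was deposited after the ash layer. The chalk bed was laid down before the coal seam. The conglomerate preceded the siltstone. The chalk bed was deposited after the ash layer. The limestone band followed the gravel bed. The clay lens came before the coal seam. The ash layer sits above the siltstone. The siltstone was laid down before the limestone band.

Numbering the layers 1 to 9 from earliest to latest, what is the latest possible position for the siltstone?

The siltstone must come before the ash layer, the basalt flow, the chalk bed, the coal seam, the gravel bed, and the limestone band — 6 layers forced after it.
Everything else can be placed before the siltstone in some valid order, so the siltstone can sit as late as position 9 − 6 = 3.

3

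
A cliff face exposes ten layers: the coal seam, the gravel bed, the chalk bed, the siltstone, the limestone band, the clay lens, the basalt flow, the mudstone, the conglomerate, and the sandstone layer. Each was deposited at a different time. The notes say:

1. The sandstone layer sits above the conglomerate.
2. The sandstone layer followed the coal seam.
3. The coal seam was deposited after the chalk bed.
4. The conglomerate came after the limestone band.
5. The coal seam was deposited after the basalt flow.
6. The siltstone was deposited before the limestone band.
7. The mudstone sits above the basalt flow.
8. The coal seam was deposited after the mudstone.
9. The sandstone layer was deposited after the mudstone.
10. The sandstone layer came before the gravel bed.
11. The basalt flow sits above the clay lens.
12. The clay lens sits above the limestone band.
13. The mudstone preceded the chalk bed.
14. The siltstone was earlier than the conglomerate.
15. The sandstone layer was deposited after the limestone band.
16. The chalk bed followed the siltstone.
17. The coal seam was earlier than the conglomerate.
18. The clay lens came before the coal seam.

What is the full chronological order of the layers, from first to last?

The constraints fix every adjacent pair, so only one ordering works:
the siltstone → the limestone band → the clay lens → the basalt flow → the mudstone → the chalk bed → the coal seam → the conglomerate → the sandstone layer → the gravel bed.

the siltstone, the limestone band, the clay lens, the basalt flow, the mudstone, the chalk bed, the coal seam, the conglomerate, the sandstone layer, the gravel bed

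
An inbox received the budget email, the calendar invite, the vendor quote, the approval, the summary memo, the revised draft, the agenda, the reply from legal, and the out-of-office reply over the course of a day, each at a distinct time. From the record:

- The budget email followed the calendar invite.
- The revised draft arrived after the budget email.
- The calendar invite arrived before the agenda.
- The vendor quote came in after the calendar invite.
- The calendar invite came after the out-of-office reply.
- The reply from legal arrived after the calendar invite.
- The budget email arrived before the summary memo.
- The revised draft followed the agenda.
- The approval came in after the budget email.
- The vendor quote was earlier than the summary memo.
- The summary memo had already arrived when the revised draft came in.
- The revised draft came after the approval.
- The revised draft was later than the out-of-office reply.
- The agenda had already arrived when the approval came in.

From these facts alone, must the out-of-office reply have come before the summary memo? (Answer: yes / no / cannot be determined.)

yes

Chain the constraints: the out-of-office reply → the calendar invite → the budget email → the summary memo. Each link is directly stated, so the out-of-office reply comes before the summary memo.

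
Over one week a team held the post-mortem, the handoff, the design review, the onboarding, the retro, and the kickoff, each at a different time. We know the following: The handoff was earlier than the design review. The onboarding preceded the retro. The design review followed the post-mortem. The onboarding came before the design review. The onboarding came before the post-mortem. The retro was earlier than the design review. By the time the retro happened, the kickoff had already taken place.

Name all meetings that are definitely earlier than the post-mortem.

the onboarding

Directly stated before the post-mortem: the onboarding.
No chain forces the design review (or any of the others) ahead of the post-mortem.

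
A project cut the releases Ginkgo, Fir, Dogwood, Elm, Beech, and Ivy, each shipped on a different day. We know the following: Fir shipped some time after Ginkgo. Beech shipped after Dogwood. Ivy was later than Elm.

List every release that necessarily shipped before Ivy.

Elm

Directly stated before Ivy: Elm.
No chain forces Fir (or any of the others) ahead of Ivy.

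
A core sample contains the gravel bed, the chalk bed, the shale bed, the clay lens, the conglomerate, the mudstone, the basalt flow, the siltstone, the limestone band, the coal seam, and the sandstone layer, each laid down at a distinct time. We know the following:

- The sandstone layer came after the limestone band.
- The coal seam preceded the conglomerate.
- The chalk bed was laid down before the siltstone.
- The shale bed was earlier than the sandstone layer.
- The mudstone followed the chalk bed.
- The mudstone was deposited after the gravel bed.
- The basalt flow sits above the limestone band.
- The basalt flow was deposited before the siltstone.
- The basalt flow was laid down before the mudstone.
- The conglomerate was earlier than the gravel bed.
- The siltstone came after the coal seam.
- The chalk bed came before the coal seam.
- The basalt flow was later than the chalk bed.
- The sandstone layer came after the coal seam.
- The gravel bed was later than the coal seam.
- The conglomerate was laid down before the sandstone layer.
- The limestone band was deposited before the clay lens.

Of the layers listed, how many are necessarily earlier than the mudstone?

6

Directly stated before the mudstone: the basalt flow, the chalk bed, and the gravel bed.
The coal seam reaches the mudstone via the coal seam → the gravel bed → the mudstone.
The conglomerate reaches the mudstone via the conglomerate → the gravel bed → the mudstone.
The limestone band reaches the mudstone via the limestone band → the basalt flow → the mudstone.
No chain forces the shale bed (or any of the others) ahead of the mudstone.
That's the basalt flow, the chalk bed, the coal seam, the conglomerate, the gravel bed, and the limestone band — 6 in all.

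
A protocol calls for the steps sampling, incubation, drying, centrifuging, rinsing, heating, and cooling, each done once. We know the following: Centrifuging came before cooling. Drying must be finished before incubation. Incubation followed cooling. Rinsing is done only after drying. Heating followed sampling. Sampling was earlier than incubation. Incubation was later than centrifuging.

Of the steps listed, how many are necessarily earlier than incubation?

4

Directly stated before incubation: centrifuging, cooling, drying, and sampling.
No chain forces rinsing (or any of the others) ahead of incubation.
That's centrifuging, cooling, drying, and sampling — 4 in all.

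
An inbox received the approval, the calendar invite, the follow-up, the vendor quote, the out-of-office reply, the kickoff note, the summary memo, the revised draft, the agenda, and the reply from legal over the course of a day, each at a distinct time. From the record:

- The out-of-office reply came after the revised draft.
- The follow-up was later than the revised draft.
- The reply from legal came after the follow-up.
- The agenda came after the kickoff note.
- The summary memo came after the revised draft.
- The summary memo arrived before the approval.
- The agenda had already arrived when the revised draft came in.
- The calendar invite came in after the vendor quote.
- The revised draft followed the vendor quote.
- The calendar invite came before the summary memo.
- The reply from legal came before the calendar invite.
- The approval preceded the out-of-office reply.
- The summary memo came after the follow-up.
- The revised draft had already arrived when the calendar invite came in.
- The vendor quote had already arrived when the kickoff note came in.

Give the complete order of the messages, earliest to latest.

The constraints fix every adjacent pair, so only one ordering works:
the vendor quote → the kickoff note → the agenda → the revised draft → the follow-up → the reply from legal → the calendar invite → the summary memo → the approval → the out-of-office reply.

the vendor quote, the kickoff note, the agenda, the revised draft, the follow-up, the reply from legal, the calendar invite, the summary memo, the approval, the out-of-office reply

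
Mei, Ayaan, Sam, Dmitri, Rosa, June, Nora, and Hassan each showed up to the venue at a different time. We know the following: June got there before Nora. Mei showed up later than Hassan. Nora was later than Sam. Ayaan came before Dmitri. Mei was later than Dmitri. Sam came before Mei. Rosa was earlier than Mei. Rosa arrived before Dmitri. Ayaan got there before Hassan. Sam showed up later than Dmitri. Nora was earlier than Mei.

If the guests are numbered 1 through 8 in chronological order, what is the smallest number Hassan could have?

2

Ayaan must come before Hassan — 1 forced predecessor.
Nothing else is forced ahead of Hassan, so their earliest slot is position 1 + 1 = 2.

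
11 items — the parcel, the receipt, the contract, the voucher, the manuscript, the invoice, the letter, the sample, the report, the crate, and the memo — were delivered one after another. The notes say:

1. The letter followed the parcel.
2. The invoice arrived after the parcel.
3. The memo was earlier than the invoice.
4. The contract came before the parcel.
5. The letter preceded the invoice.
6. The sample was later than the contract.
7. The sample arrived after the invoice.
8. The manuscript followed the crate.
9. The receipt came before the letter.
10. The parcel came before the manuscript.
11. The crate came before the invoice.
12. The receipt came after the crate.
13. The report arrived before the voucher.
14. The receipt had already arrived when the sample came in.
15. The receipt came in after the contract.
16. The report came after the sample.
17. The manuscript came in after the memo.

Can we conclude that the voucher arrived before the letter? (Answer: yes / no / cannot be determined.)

no

Tracing the constraints gives the letter → the invoice → the sample → the report → the voucher, so the letter must come before the voucher.
That means the voucher cannot be before the letter.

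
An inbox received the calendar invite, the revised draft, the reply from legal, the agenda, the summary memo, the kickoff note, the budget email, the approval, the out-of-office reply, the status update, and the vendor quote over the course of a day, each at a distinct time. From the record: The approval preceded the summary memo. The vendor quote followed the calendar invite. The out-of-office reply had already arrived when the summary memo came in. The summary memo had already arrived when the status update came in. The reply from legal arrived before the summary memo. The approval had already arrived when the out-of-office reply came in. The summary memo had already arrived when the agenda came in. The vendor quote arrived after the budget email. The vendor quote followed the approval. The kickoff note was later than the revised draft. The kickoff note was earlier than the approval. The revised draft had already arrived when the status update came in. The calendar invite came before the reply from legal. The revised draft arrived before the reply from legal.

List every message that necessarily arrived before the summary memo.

the approval, the calendar invite, the kickoff note, the out-of-office reply, the reply from legal, the revised draft

Directly stated before the summary memo: the approval, the out-of-office reply, and the reply from legal.
The calendar invite reaches the summary memo via the calendar invite → the reply from legal → the summary memo.
The kickoff note reaches the summary memo via the kickoff note → the approval → the summary memo.
The revised draft reaches the summary memo via the revised draft → the reply from legal → the summary memo.
No chain forces the budget email (or any of the others) ahead of the summary memo.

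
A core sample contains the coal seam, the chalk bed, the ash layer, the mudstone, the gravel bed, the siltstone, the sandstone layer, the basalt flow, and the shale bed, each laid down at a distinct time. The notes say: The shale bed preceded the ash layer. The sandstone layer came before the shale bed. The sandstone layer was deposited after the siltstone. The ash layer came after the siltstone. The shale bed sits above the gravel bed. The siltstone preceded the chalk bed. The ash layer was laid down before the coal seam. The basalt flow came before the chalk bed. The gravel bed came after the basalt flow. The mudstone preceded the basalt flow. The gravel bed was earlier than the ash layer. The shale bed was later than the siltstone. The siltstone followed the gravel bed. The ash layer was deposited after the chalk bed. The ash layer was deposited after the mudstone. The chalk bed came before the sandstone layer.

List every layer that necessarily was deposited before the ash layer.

Directly stated before the ash layer: the chalk bed, the gravel bed, the mudstone, the shale bed, and the siltstone.
The basalt flow reaches the ash layer via the basalt flow → the gravel bed → the ash layer.
The sandstone layer reaches the ash layer via the sandstone layer → the shale bed → the ash layer.

the basalt flow, the chalk bed, the gravel bed, the mudstone, the sandstone layer, the shale bed, the siltstone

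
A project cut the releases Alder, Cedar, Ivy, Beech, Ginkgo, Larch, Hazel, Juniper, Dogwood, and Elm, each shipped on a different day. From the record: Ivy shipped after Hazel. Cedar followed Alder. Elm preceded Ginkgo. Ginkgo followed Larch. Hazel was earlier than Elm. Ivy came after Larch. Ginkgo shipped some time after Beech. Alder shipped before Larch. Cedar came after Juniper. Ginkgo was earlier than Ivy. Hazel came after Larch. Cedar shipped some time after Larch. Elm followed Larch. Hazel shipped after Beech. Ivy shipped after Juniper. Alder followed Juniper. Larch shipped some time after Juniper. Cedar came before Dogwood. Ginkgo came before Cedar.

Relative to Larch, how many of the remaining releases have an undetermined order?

1

Forced before Larch: Alder and Juniper; forced after Larch: Cedar, Dogwood, Elm, Ginkgo, Hazel, and Ivy.
That leaves Beech with no forced order relative to Larch — 1.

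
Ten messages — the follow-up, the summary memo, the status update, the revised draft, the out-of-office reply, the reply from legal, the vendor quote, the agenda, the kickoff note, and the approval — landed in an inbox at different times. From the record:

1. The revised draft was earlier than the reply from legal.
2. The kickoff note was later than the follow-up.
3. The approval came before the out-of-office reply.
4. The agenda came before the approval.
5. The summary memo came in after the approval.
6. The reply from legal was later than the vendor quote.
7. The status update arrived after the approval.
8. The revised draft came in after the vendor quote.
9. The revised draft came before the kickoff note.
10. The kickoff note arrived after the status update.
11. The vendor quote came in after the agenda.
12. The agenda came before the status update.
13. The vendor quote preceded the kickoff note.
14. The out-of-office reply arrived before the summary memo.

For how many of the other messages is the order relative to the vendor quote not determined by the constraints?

Forced before the vendor quote: the agenda; forced after the vendor quote: the kickoff note, the reply from legal, and the revised draft.
That leaves the approval, the follow-up, the out-of-office reply, the status update, and the summary memo with no forced order relative to the vendor quote — 5.

5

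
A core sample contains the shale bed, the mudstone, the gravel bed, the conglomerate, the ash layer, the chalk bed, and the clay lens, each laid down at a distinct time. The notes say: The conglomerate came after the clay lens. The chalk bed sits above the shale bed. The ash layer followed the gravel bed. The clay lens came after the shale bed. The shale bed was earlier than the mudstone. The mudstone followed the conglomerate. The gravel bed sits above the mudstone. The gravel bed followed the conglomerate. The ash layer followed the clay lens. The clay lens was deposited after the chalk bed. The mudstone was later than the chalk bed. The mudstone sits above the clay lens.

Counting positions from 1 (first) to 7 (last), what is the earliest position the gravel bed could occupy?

The chalk bed, the clay lens, the conglomerate, the mudstone, and the shale bed must all come before the gravel bed — 5 forced predecessors.
Nothing else is forced ahead of the gravel bed, so its earliest slot is position 5 + 1 = 6.

6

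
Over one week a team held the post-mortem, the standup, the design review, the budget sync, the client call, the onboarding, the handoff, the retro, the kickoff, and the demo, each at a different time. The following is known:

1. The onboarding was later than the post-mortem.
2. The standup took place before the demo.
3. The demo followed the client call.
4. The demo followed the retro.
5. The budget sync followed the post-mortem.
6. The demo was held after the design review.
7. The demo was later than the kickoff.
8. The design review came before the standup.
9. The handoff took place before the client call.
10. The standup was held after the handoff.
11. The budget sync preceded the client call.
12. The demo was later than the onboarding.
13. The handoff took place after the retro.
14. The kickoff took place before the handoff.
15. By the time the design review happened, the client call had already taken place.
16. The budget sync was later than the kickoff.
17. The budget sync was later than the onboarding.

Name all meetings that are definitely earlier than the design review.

Directly stated before the design review: the client call.
The budget sync reaches the design review via the budget sync → the client call → the design review.
The handoff reaches the design review via the handoff → the client call → the design review.
The kickoff reaches the design review via the kickoff → the handoff → the client call → the design review.
Likewise the onboarding, the post-mortem, and the retro each reach the design review by chaining the stated constraints.

the budget sync, the client call, the handoff, the kickoff, the onboarding, the post-mortem, the retro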